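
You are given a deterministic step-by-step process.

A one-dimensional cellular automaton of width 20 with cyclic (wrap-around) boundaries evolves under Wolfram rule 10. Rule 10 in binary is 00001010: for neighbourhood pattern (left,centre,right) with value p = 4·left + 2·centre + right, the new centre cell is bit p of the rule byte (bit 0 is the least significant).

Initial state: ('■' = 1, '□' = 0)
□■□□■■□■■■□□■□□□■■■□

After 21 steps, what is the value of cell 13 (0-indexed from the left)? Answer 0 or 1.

0) □■□□■■□■■■□□■□□□■■■□
1) ■□□■■□□■□□□■□□□■■□□□
2) □□■■□□■□□□■□□□■■□□□■
3) □■■□□■□□□■□□□■■□□□■□
4) ■■□□■□□□■□□□■■□□□■□□
5) ■□□■□□□■□□□■■□□□■□□■
6) □□■□□□■□□□■■□□□■□□■■
7) □■□□□■□□□■■□□□■□□■■□
8) ■□□□■□□□■■□□□■□□■■□□
9) □□□■□□□■■□□□■□□■■□□■
10) □□■□□□■■□□□■□□■■□□■□
11) □■□□□■■□□□■□□■■□□■□□
12) ■□□□■■□□□■□□■■□□■□□□
13) □□□■■□□□■□□■■□□■□□□■
14) □□■■□□□■□□■■□□■□□□■□
15) □■■□□□■□□■■□□■□□□■□□
16) ■■□□□■□□■■□□■□□□■□□□
17) ■□□□■□□■■□□■□□□■□□□■
18) □□□■□□■■□□■□□□■□□□■■
19) □□■□□■■□□■□□□■□□□■■□
20) □■□□■■□□■□□□■□□□■■□□
21) ■□□■■□□■□□□■□□□■■□□□

0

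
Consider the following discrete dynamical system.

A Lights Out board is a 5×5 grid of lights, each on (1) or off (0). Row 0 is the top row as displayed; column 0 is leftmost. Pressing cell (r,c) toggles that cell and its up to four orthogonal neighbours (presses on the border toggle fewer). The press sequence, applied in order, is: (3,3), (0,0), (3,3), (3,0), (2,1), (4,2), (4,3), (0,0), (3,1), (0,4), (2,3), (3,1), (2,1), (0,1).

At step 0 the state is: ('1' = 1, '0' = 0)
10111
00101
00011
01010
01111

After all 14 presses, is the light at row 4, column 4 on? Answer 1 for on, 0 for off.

0

[0] 10111
00101
00011
01010
01111
[1] 10111
00101
00001
01101
01101
[2] 01111
10101
00001
01101
01101
[3] 01111
10101
00011
01010
01111
[4] 01111
10101
10011
10010
11111
[5] 01111
11101
01111
11010
11111
[6] 01111
11101
01111
11110
10001
[7] 01111
11101
01111
11100
10110
[8] 10111
01101
01111
11100
10110
[9] 10111
01101
00111
00000
11110
[10] 10100
01100
00111
00000
11110
[11] 10100
01110
00000
00010
11110
[12] 10100
01110
01000
11110
10110
[13] 10100
00110
10100
10110
10110
[14] 01000
01110
10100
10110
10110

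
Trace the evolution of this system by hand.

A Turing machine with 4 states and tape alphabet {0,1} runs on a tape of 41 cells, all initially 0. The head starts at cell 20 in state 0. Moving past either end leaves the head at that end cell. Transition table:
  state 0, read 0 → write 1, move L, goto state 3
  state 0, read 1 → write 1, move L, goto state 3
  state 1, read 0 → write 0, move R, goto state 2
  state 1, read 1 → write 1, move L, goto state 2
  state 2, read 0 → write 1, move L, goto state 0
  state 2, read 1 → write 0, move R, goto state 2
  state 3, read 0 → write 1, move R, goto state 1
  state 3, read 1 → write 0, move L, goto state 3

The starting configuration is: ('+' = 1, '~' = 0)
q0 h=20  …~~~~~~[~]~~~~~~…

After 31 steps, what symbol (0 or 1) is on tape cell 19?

0

gen 0: q0 h=20  …~~~~~~[~]~~~~~~…
gen 1: q3 h=19  …~~~~~~[~]+~~~~~…
gen 2: q1 h=20  …~~~~~+[+]~~~~~~…
gen 3: q2 h=19  …~~~~~~[+]+~~~~~…
gen 4: q2 h=20  …~~~~~~[+]~~~~~~…
gen 5: q2 h=21  …~~~~~~[~]~~~~~~…
gen 6: q0 h=20  …~~~~~~[~]+~~~~~…
gen 7: q3 h=19  …~~~~~~[~]++~~~~…
gen 8: q1 h=20  …~~~~~+[+]+~~~~~…
gen 9: q2 h=19  …~~~~~~[+]++~~~~…
gen 10: q2 h=20  …~~~~~~[+]+~~~~~…
gen 11: q2 h=21  …~~~~~~[+]~~~~~~…
gen 12: q2 h=22  …~~~~~~[~]~~~~~~…
gen 13: q0 h=21  …~~~~~~[~]+~~~~~…
gen 14: q3 h=20  …~~~~~~[~]++~~~~…
gen 15: q1 h=21  …~~~~~+[+]+~~~~~…
gen 16: q2 h=20  …~~~~~~[+]++~~~~…
gen 17: q2 h=21  …~~~~~~[+]+~~~~~…
gen 18: q2 h=22  …~~~~~~[+]~~~~~~…
gen 19: q2 h=23  …~~~~~~[~]~~~~~~…
gen 20: q0 h=22  …~~~~~~[~]+~~~~~…
gen 21: q3 h=21  …~~~~~~[~]++~~~~…
gen 22: q1 h=22  …~~~~~+[+]+~~~~~…
gen 23: q2 h=21  …~~~~~~[+]++~~~~…
gen 24: q2 h=22  …~~~~~~[+]+~~~~~…
gen 25: q2 h=23  …~~~~~~[+]~~~~~~…
gen 26: q2 h=24  …~~~~~~[~]~~~~~~…
gen 27: q0 h=23  …~~~~~~[~]+~~~~~…
gen 28: q3 h=22  …~~~~~~[~]++~~~~…
gen 29: q1 h=23  …~~~~~+[+]+~~~~~…
gen 30: q2 h=22  …~~~~~~[+]++~~~~…
gen 31: q2 h=23  …~~~~~~[+]+~~~~~…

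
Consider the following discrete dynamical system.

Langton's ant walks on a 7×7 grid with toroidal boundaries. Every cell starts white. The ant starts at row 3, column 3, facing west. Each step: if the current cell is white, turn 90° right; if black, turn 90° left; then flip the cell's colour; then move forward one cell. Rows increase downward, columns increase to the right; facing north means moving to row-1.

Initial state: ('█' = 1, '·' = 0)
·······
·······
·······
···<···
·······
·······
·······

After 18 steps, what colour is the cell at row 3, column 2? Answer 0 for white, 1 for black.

0) ·······
·······
·······
···<···
·······
·······
·······
1) ·······
·······
···^···
···█···
·······
·······
·······
2) ·······
·······
···█>··
···█···
·······
·······
·······
3) ·······
·······
···██··
···█v··
·······
·······
·······
4) ·······
·······
···██··
···<█··
·······
·······
·······
5) ·······
·······
···██··
····█··
···v···
·······
·······
6) ·······
·······
···██··
····█··
··<█···
·······
·······
7) ·······
·······
···██··
··^·█··
··██···
·······
·······
8) ·······
·······
···██··
··█>█··
··██···
·······
·······
9) ·······
·······
···██··
··███··
··█v···
·······
·······
10) ·······
·······
···██··
··███··
··█·>··
·······
·······
11) ·······
·······
···██··
··███··
··█·█··
····v··
·······
12) ·······
·······
···██··
··███··
··█·█··
···<█··
·······
13) ·······
·······
···██··
··███··
··█^█··
···██··
·······
14) ·······
·······
···██··
··███··
··██>··
···██··
·······
15) ·······
·······
···██··
··██^··
··██···
···██··
·······
16) ·······
·······
···██··
··█<···
··██···
···██··
·······
17) ·······
·······
···██··
··█····
··█v···
···██··
·······
18) ·······
·······
···██··
··█····
··█·>··
···██··
·······

1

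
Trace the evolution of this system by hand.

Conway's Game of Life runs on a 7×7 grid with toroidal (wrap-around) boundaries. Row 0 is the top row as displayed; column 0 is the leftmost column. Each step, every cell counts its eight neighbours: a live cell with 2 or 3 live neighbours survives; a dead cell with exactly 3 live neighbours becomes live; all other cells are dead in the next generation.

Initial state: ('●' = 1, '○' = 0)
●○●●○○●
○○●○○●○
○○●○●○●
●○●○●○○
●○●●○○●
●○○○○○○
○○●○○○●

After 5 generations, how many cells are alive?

20

t=0: ●○●●○○●
○○●○○●○
○○●○●○●
●○●○●○○
●○●●○○●
●○○○○○○
○○●○○○●
t=1: ●○●●○●●
●○●○●●○
○○●○●○●
●○●○●○○
●○●●○○●
●○●●○○○
○○●●○○●
t=2: ●○○○○○○
●○●○○○○
●○●○●○●
●○●○●○○
●○○○●○●
●○○○●○○
○○○○○●○
t=3: ○●○○○○●
●○○●○○○
●○●○○●●
○○○○●○○
●○○○●○●
●○○○●○○
○○○○○○●
t=4: ○○○○○○●
○○●○○●○
●●○●●●●
○●○●●○○
●○○●●○●
●○○○○○○
○○○○○●●
t=5: ○○○○○○●
○●●●○○○
●●○○○○●
○●○○○○○
●●●●●●●
●○○○●○○
●○○○○●●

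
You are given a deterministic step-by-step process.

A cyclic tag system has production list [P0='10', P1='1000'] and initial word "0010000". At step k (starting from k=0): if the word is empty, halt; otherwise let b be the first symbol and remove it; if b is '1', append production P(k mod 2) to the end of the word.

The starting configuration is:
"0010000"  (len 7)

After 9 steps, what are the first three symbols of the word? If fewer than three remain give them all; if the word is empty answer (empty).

gen 0: "0010000"  (len 7)
gen 1: "010000"  (len 6)
gen 2: "10000"  (len 5)
gen 3: "000010"  (len 6)
gen 4: "00010"  (len 5)
gen 5: "0010"  (len 4)
gen 6: "010"  (len 3)
gen 7: "10"  (len 2)
gen 8: "01000"  (len 5)
gen 9: "1000"  (len 4)

100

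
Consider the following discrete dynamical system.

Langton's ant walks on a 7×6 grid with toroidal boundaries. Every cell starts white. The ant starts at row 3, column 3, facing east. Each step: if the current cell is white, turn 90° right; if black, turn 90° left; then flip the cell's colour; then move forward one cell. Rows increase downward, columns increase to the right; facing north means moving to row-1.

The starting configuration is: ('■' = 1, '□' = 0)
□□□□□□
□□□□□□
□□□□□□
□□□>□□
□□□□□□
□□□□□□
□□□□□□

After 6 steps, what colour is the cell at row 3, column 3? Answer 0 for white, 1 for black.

k=0  □□□□□□
□□□□□□
□□□□□□
□□□>□□
□□□□□□
□□□□□□
□□□□□□
k=1  □□□□□□
□□□□□□
□□□□□□
□□□■□□
□□□v□□
□□□□□□
□□□□□□
k=2  □□□□□□
□□□□□□
□□□□□□
□□□■□□
□□<■□□
□□□□□□
□□□□□□
k=3  □□□□□□
□□□□□□
□□□□□□
□□^■□□
□□■■□□
□□□□□□
□□□□□□
k=4  □□□□□□
□□□□□□
□□□□□□
□□■>□□
□□■■□□
□□□□□□
□□□□□□
k=5  □□□□□□
□□□□□□
□□□^□□
□□■□□□
□□■■□□
□□□□□□
□□□□□□
k=6  □□□□□□
□□□□□□
□□□■>□
□□■□□□
□□■■□□
□□□□□□
□□□□□□

0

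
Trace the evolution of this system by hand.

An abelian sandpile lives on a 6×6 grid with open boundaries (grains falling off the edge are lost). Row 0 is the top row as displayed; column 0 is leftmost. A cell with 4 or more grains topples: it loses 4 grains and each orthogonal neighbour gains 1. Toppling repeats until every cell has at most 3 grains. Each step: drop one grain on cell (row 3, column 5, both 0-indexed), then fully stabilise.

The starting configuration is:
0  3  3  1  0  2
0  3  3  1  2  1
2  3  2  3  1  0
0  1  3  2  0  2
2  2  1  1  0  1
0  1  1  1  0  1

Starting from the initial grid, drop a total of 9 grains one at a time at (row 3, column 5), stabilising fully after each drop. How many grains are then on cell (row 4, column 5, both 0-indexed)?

step 0: 0  3  3  1  0  2
0  3  3  1  2  1
2  3  2  3  1  0
0  1  3  2  0  2
2  2  1  1  0  1
0  1  1  1  0  1
step 1: 0  3  3  1  0  2
0  3  3  1  2  1
2  3  2  3  1  0
0  1  3  2  0  3
2  2  1  1  0  1
0  1  1  1  0  1
step 2: 0  3  3  1  0  2
0  3  3  1  2  1
2  3  2  3  1  1
0  1  3  2  1  0
2  2  1  1  0  2
0  1  1  1  0  1
step 3: 0  3  3  1  0  2
0  3  3  1  2  1
2  3  2  3  1  1
0  1  3  2  1  1
2  2  1  1  0  2
0  1  1  1  0  1
step 4: 0  3  3  1  0  2
0  3  3  1  2  1
2  3  2  3  1  1
0  1  3  2  1  2
2  2  1  1  0  2
0  1  1  1  0  1
step 5: 0  3  3  1  0  2
0  3  3  1  2  1
2  3  2  3  1  1
0  1  3  2  1  3
2  2  1  1  0  2
0  1  1  1  0  1
step 6: 0  3  3  1  0  2
0  3  3  1  2  1
2  3  2  3  1  2
0  1  3  2  2  0
2  2  1  1  0  3
0  1  1  1  0  1
step 7: 0  3  3  1  0  2
0  3  3  1  2  1
2  3  2  3  1  2
0  1  3  2  2  1
2  2  1  1  0  3
0  1  1  1  0  1
step 8: 0  3  3  1  0  2
0  3  3  1  2  1
2  3  2  3  1  2
0  1  3  2  2  2
2  2  1  1  0  3
0  1  1  1  0  1
step 9: 0  3  3  1  0  2
0  3  3  1  2  1
2  3  2  3  1  2
0  1  3  2  2  3
2  2  1  1  0  3
0  1  1  1  0  1

3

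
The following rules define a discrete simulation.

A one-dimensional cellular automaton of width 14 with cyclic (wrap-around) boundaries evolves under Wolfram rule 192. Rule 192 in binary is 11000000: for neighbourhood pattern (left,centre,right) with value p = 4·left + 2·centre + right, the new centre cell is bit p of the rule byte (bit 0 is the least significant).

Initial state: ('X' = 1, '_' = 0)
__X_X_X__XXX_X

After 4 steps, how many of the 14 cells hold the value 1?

0

[0] __X_X_X__XXX_X
[1] __________XX__
[2] ___________X__
[3] ______________
[4] ______________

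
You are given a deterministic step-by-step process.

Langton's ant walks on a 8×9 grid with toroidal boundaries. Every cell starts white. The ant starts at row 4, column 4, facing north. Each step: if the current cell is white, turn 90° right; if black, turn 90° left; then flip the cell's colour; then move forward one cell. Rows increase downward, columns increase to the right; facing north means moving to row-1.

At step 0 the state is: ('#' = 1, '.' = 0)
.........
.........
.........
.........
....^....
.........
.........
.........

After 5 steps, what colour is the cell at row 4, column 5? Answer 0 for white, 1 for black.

[0] .........
.........
.........
.........
....^....
.........
.........
.........
[1] .........
.........
.........
.........
....#>...
.........
.........
.........
[2] .........
.........
.........
.........
....##...
.....v...
.........
.........
[3] .........
.........
.........
.........
....##...
....<#...
.........
.........
[4] .........
.........
.........
.........
....^#...
....##...
.........
.........
[5] .........
.........
.........
.........
...<.#...
....##...
.........
.........

1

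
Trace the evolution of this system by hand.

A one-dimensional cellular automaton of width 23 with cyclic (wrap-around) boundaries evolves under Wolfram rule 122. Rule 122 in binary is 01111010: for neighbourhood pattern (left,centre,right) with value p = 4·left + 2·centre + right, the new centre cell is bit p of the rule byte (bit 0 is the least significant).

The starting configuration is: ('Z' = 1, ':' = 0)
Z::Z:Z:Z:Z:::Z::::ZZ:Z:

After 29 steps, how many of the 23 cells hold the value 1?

t=0: Z::Z:Z:Z:Z:::Z::::ZZ:Z:
t=1: :ZZ:Z:Z:Z:Z:Z:Z::ZZZZ:Z
t=2: ZZZZ:Z:Z:Z:Z:Z:ZZZ::ZZ:
t=3: Z::ZZ:Z:Z:Z:Z:ZZ:ZZZZZZ
t=4: ZZZZZZ:Z:Z:Z:ZZZZZ:::::
t=5: Z::::ZZ:Z:Z:ZZ:::ZZ:::Z
t=6: ZZ::ZZZZ:Z:ZZZZ:ZZZZ:ZZ
t=7: :ZZZZ::ZZ:ZZ::ZZZ::ZZZ:
t=8: ZZ::ZZZZZZZZZZZ:ZZZZ:ZZ
t=9: :ZZZZ:::::::::ZZZ::ZZZ:
t=10: ZZ::ZZ:::::::ZZ:ZZZZ:ZZ
t=11: :ZZZZZZ:::::ZZZZZ::ZZZ:
t=12: ZZ::::ZZ:::ZZ:::ZZZZ:ZZ
t=13: :ZZ::ZZZZ:ZZZZ:ZZ::ZZZ:
t=14: ZZZZZZ::ZZZ::ZZZZZZZ:ZZ
t=15: :::::ZZZZ:ZZZZ:::::ZZZ:
t=16: ::::ZZ::ZZZ::ZZ:::ZZ:ZZ
t=17: Z::ZZZZZZ:ZZZZZZ:ZZZZZZ
t=18: ZZZZ::::ZZZ::::ZZZ:::::
t=19: Z::ZZ::ZZ:ZZ::ZZ:ZZ:::Z
t=20: ZZZZZZZZZZZZZZZZZZZZ:ZZ
t=21: :::::::::::::::::::ZZZ:
t=22: ::::::::::::::::::ZZ:ZZ
t=23: Z::::::::::::::::ZZZZZZ
t=24: ZZ::::::::::::::ZZ:::::
t=25: ZZZ::::::::::::ZZZZ:::Z
t=26: ::ZZ::::::::::ZZ::ZZ:ZZ
t=27: ZZZZZ::::::::ZZZZZZZZZZ
t=28: ::::ZZ::::::ZZ:::::::::
t=29: :::ZZZZ::::ZZZZ::::::::

8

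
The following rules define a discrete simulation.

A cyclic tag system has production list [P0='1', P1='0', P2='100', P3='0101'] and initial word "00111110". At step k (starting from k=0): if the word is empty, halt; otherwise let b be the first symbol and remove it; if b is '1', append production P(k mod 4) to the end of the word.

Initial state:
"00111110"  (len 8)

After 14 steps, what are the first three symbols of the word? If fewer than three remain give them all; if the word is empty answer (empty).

k=0  "00111110"  (len 8)
k=1  "0111110"  (len 7)
k=2  "111110"  (len 6)
k=3  "11110100"  (len 8)
k=4  "11101000101"  (len 11)
k=5  "11010001011"  (len 11)
k=6  "10100010110"  (len 11)
k=7  "0100010110100"  (len 13)
k=8  "100010110100"  (len 12)
k=9  "000101101001"  (len 12)
k=10  "00101101001"  (len 11)
k=11  "0101101001"  (len 10)
k=12  "101101001"  (len 9)
k=13  "011010011"  (len 9)
k=14  "11010011"  (len 8)

110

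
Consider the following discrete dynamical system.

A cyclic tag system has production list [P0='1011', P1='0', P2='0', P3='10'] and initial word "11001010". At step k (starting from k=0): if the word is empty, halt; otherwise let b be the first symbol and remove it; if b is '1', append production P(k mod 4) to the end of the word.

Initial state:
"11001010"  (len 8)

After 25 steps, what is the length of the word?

0) "11001010"  (len 8)
1) "10010101011"  (len 11)
2) "00101010110"  (len 11)
3) "0101010110"  (len 10)
4) "101010110"  (len 9)
5) "010101101011"  (len 12)
6) "10101101011"  (len 11)
7) "01011010110"  (len 11)
8) "1011010110"  (len 10)
9) "0110101101011"  (len 13)
10) "110101101011"  (len 12)
11) "101011010110"  (len 12)
12) "0101101011010"  (len 13)
13) "101101011010"  (len 12)
14) "011010110100"  (len 12)
15) "11010110100"  (len 11)
16) "101011010010"  (len 12)
17) "010110100101011"  (len 15)
18) "10110100101011"  (len 14)
19) "01101001010110"  (len 14)
20) "1101001010110"  (len 13)
21) "1010010101101011"  (len 16)
22) "0100101011010110"  (len 16)
23) "100101011010110"  (len 15)
24) "0010101101011010"  (len 16)
25) "010101101011010"  (len 15)

15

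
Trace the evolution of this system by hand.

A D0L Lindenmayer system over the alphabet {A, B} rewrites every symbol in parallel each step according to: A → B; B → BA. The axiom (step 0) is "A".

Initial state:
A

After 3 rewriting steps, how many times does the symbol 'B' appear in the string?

k=0  A
k=1  B
k=2  BA
k=3  BAB

2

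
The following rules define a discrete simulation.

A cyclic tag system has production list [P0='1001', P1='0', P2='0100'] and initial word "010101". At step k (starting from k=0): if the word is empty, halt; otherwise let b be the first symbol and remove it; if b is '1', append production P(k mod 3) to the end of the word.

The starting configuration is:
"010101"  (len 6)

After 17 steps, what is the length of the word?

4

step 0: "010101"  (len 6)
step 1: "10101"  (len 5)
step 2: "01010"  (len 5)
step 3: "1010"  (len 4)
step 4: "0101001"  (len 7)
step 5: "101001"  (len 6)
step 6: "010010100"  (len 9)
step 7: "10010100"  (len 8)
step 8: "00101000"  (len 8)
step 9: "0101000"  (len 7)
step 10: "101000"  (len 6)
step 11: "010000"  (len 6)
step 12: "10000"  (len 5)
step 13: "00001001"  (len 8)
step 14: "0001001"  (len 7)
step 15: "001001"  (len 6)
step 16: "01001"  (len 5)
step 17: "1001"  (len 4)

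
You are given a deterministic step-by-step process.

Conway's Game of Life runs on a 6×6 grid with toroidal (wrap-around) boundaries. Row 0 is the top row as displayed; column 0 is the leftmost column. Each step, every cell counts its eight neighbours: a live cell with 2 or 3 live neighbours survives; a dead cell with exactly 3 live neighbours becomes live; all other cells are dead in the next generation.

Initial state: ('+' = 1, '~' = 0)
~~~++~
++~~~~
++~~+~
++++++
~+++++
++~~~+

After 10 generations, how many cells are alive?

0) ~~~++~
++~~~~
++~~+~
++++++
~+++++
++~~~+
1) ~~+~+~
+++++~
~~~~+~
~~~~~~
~~~~~~
~+~~~~
2) +~~~++
~++~+~
~++~++
~~~~~~
~~~~~~
~~~~~~
3) ++~+++
~~+~~~
+++~++
~~~~~~
~~~~~~
~~~~~+
4) ++++++
~~~~~~
++++~+
++~~~+
~~~~~~
~~~~~+
5) ++++++
~~~~~~
~~+~++
~~~~++
~~~~~+
~+++~+
6) ~~~~~+
~~~~~~
~~~+++
+~~+~~
~~++~+
~~~~~~
7) ~~~~~~
~~~~~+
~~~+++
+~~~~~
~~+++~
~~~~+~
8) ~~~~~~
~~~~~+
+~~~++
~~+~~~
~~~+++
~~~~+~
9) ~~~~~~
+~~~++
+~~~++
+~~~~~
~~~+++
~~~+++
10) +~~+~~
+~~~+~
~+~~+~
+~~+~~
+~~+~~
~~~+~+

12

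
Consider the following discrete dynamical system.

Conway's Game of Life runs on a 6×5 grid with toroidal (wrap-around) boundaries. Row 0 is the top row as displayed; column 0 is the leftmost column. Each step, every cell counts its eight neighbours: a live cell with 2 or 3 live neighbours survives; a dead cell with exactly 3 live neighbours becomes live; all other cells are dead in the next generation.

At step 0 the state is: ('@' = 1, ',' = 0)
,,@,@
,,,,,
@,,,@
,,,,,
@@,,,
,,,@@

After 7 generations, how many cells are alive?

t=0: ,,@,@
,,,,,
@,,,@
,,,,,
@@,,,
,,,@@
t=1: ,,,,@
@,,@@
,,,,,
,@,,@
@,,,@
,@@@@
t=2: ,@,,,
@,,@@
,,,@,
,,,,@
,,,,,
,@@,,
t=3: ,@,@@
@,@@@
@,,@,
,,,,,
,,,,,
,@@,,
t=4: ,,,,,
,,,,,
@@@@,
,,,,,
,,,,,
@@@@,
t=5: ,@@,,
,@@,,
,@@,,
,@@,,
,@@,,
,@@,,
t=6: @,,@,
@,,@,
@,,@,
@,,@,
@,,@,
@,,@,
t=7: @@@@,
@@@@,
@@@@,
@@@@,
@@@@,
@@@@,

24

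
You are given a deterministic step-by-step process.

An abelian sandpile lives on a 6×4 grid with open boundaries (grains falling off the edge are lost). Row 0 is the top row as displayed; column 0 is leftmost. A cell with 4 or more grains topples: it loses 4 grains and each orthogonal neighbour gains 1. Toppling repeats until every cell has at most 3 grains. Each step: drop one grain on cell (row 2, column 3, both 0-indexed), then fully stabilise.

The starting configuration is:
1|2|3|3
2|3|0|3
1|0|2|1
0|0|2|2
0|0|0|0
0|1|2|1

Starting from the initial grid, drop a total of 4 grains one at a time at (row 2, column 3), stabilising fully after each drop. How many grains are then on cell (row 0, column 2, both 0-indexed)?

t=0: 1|2|3|3
2|3|0|3
1|0|2|1
0|0|2|2
0|0|0|0
0|1|2|1
t=1: 1|2|3|3
2|3|0|3
1|0|2|2
0|0|2|2
0|0|0|0
0|1|2|1
t=2: 1|2|3|3
2|3|0|3
1|0|2|3
0|0|2|2
0|0|0|0
0|1|2|1
t=3: 1|3|0|1
2|3|2|1
1|0|3|1
0|0|2|3
0|0|0|0
0|1|2|1
t=4: 1|3|0|1
2|3|2|1
1|0|3|2
0|0|2|3
0|0|0|0
0|1|2|1

0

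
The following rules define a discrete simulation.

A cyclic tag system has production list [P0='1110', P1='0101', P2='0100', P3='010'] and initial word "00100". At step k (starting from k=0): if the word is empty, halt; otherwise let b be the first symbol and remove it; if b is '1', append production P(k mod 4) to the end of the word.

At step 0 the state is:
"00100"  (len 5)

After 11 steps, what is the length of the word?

k=0  "00100"  (len 5)
k=1  "0100"  (len 4)
k=2  "100"  (len 3)
k=3  "000100"  (len 6)
k=4  "00100"  (len 5)
k=5  "0100"  (len 4)
k=6  "100"  (len 3)
k=7  "000100"  (len 6)
k=8  "00100"  (len 5)
k=9  "0100"  (len 4)
k=10  "100"  (len 3)
k=11  "000100"  (len 6)

6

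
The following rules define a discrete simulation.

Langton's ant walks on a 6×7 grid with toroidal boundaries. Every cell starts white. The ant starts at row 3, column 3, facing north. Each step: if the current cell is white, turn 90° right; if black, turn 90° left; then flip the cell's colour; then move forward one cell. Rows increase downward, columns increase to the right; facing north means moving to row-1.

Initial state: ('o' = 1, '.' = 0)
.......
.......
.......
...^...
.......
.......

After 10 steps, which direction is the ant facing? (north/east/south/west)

0) .......
.......
.......
...^...
.......
.......
1) .......
.......
.......
...o>..
.......
.......
2) .......
.......
.......
...oo..
....v..
.......
3) .......
.......
.......
...oo..
...<o..
.......
4) .......
.......
.......
...^o..
...oo..
.......
5) .......
.......
.......
..<.o..
...oo..
.......
6) .......
.......
..^....
..o.o..
...oo..
.......
7) .......
.......
..o>...
..o.o..
...oo..
.......
8) .......
.......
..oo...
..ovo..
...oo..
.......
9) .......
.......
..oo...
..<oo..
...oo..
.......
10) .......
.......
..oo...
...oo..
..voo..
.......

south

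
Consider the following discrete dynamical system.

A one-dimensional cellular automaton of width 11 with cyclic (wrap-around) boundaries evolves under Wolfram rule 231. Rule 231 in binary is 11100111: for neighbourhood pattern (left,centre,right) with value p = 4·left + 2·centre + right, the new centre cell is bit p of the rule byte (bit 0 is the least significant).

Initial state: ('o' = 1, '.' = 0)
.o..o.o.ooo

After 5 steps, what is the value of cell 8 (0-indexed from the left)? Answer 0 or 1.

t=0: .o..o.o.ooo
t=1: oo.ooooo.oo
t=2: ooo.ooooo.o
t=3: oooo.ooooo.
t=4: .oooo.ooooo
t=5: o.oooo.oooo

1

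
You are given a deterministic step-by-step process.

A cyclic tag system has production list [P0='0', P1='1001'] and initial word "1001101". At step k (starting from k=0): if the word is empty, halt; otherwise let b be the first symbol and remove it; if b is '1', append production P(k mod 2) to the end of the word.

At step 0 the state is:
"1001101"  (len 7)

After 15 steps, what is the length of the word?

[0] "1001101"  (len 7)
[1] "0011010"  (len 7)
[2] "011010"  (len 6)
[3] "11010"  (len 5)
[4] "10101001"  (len 8)
[5] "01010010"  (len 8)
[6] "1010010"  (len 7)
[7] "0100100"  (len 7)
[8] "100100"  (len 6)
[9] "001000"  (len 6)
[10] "01000"  (len 5)
[11] "1000"  (len 4)
[12] "0001001"  (len 7)
[13] "001001"  (len 6)
[14] "01001"  (len 5)
[15] "1001"  (len 4)

4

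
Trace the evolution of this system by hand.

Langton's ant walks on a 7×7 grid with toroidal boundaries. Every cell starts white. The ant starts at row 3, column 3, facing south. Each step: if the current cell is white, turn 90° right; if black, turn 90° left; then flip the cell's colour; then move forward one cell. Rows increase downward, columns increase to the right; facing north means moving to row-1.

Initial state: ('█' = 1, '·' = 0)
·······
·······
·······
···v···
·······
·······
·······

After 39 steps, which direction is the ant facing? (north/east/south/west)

k=0  ·······
·······
·······
···v···
·······
·······
·······
k=1  ·······
·······
·······
··<█···
·······
·······
·······
k=2  ·······
·······
··^····
··██···
·······
·······
·······
k=3  ·······
·······
··█>···
··██···
·······
·······
·······
k=4  ·······
·······
··██···
··█v···
·······
·······
·······
k=5  ·······
·······
··██···
··█·>··
·······
·······
·······
k=6  ·······
·······
··██···
··█·█··
····v··
·······
·······
k=7  ·······
·······
··██···
··█·█··
···<█··
·······
·······
k=8  ·······
·······
··██···
··█^█··
···██··
·······
·······
k=9  ·······
·······
··██···
··██>··
···██··
·······
·······
k=10  ·······
·······
··██^··
··██···
···██··
·······
·······
k=11  ·······
·······
··███>·
··██···
···██··
·······
·······
k=12  ·······
·······
··████·
··██·v·
···██··
·······
·······
k=13  ·······
·······
··████·
··██<█·
···██··
·······
·······
k=14  ·······
·······
··██^█·
··████·
···██··
·······
·······
k=15  ·······
·······
··█<·█·
··████·
···██··
·······
·······
k=16  ·······
·······
··█··█·
··█v██·
···██··
·······
·······
k=17  ·······
·······
··█··█·
··█·>█·
···██··
·······
·······
k=18  ·······
·······
··█·^█·
··█··█·
···██··
·······
·······
k=19  ·······
·······
··█·█>·
··█··█·
···██··
·······
·······
k=20  ·······
·····^·
··█·█··
··█··█·
···██··
·······
·······
k=21  ·······
·····█>
··█·█··
··█··█·
···██··
·······
·······
k=22  ·······
·····██
··█·█·v
··█··█·
···██··
·······
·······
k=23  ·······
·····██
··█·█<█
··█··█·
···██··
·······
·······
k=24  ·······
·····^█
··█·███
··█··█·
···██··
·······
·······
k=25  ·······
····<·█
··█·███
··█··█·
···██··
·······
·······
k=26  ····^··
····█·█
··█·███
··█··█·
···██··
·······
·······
k=27  ····█>·
····█·█
··█·███
··█··█·
···██··
·······
·······
k=28  ····██·
····█v█
··█·███
··█··█·
···██··
·······
·······
k=29  ····██·
····<██
··█·███
··█··█·
···██··
·······
·······
k=30  ····██·
·····██
··█·v██
··█··█·
···██··
·······
·······
k=31  ····██·
·····██
··█··>█
··█··█·
···██··
·······
·······
k=32  ····██·
·····^█
··█···█
··█··█·
···██··
·······
·······
k=33  ····██·
····<·█
··█···█
··█··█·
···██··
·······
·······
k=34  ····^█·
····█·█
··█···█
··█··█·
···██··
·······
·······
k=35  ···<·█·
····█·█
··█···█
··█··█·
···██··
·······
·······
k=36  ···█·█·
····█·█
··█···█
··█··█·
···██··
·······
···^···
k=37  ···█·█·
····█·█
··█···█
··█··█·
···██··
·······
···█>··
k=38  ···█v█·
····█·█
··█···█
··█··█·
···██··
·······
···██··
k=39  ···<██·
····█·█
··█···█
··█··█·
···██··
·······
···██··

west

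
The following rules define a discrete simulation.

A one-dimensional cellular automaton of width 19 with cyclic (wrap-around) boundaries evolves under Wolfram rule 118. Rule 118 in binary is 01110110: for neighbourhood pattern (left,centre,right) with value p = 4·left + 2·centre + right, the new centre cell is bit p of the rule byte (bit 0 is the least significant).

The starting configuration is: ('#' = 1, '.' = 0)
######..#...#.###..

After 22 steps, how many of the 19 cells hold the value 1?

step 0: ######..#...#.###..
step 1: .....#####.###..###
step 2: #...#....##..###..#
step 3: ##.###..#.###..###.
step 4: .##..#####..###..##
step 5: #.###....###..###.#
step 6: ##..##..#..###..##.
step 7: .###.######..###.##
step 8: #..##.....###..##.#
step 9: ###.##...#..###.##.
step 10: ..##.##.####..##.##
step 11: ##.##.##...###.##.#
step 12: .##.##.##.#..##.##.
step 13: #.##.##.#####.##.##
step 14: ##.##.##....##.##..
step 15: .##.##.##..#.##.###
step 16: #.##.##.#####.##..#
step 17: ##.##.##....##.###.
step 18: .##.##.##..#.##..##
step 19: #.##.##.#####.###.#
step 20: ##.##.##....##..##.
step 21: .##.##.##..#.###.##
step 22: #.##.##.#####..##.#

13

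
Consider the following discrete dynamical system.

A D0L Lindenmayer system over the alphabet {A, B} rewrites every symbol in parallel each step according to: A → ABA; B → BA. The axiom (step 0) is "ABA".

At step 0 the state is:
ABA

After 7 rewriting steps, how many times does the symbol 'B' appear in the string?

t=0: ABA
t=1: ABABAABA
t=2: ABABAABABAABAABABAABA
t=3: ABABAABABAABAABABAABABAABAABABAABAABABAABABAABAABABAABA
t=4: ABABAABABAABAABABAABABAABAABABAABAABABAABABAABAABABAABABAA…ABAABABAABABAABAABABAABABAABAABABAABAABABAABABAABAABABAABA  (len 144)
t=5: ABABAABABAABAABABAABABAABAABABAABAABABAABABAABAABABAABABAA…ABAABABAABABAABAABABAABABAABAABABAABAABABAABABAABAABABAABA  (len 377)
t=6: ABABAABABAABAABABAABABAABAABABAABAABABAABABAABAABABAABABAA…ABAABABAABABAABAABABAABABAABAABABAABAABABAABABAABAABABAABA  (len 987)
t=7: ABABAABABAABAABABAABABAABAABABAABAABABAABABAABAABABAABABAA…ABAABABAABABAABAABABAABABAABAABABAABAABABAABABAABAABABAABA  (len 2584)

987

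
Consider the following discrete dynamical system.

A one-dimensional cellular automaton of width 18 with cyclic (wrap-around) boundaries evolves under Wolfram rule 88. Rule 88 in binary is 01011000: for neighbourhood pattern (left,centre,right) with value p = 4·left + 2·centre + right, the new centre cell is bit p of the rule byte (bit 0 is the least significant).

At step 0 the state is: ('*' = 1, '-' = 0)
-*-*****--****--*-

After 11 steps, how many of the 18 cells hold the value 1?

7

t=0: -*-*****--****--*-
t=1: ---*---**-*--**--*
t=2: *---*--**--*-***--
t=3: -*---*-***---*-**-
t=4: --*----*-**----***
t=5: *--*-----***---*-*
t=6: **--*----*-**----*
t=7: -**--*-----***---*
t=8: -***--*----*-**---
t=9: -*-**--*-----***--
t=10: ---***--*----*-**-
t=11: ---*-**--*-----***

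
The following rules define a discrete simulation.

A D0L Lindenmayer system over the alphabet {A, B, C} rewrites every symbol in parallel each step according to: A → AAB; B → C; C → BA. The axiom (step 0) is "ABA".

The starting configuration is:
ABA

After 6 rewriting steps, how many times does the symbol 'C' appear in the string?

[0] ABA
[1] AABCAAB
[2] AABAABCBAAABAABC
[3] AABAABCAABAABCBACAABAABAABCAABAABCBA
[4] AABAABCAABAABCBAAABAABCAABAABCBACAABBAAABAABCAABAABCAABAABCBAAABAABCAABAABCBACAAB
[5] AABAABCAABAABCBAAABAABCAABAABCBACAABAABAABCAABAABCBAAABAAB…AABAABCBACAABAABAABCAABAABCBAAABAABCAABAABCBACAABBAAABAABC  (len 182)
[6] AABAABCAABAABCBAAABAABCAABAABCBACAABAABAABCAABAABCBAAABAAB…AABAABCBAAABAABCAABAABCBACAABBAAABAABCCAABAABAABCAABAABCBA  (len 409)

56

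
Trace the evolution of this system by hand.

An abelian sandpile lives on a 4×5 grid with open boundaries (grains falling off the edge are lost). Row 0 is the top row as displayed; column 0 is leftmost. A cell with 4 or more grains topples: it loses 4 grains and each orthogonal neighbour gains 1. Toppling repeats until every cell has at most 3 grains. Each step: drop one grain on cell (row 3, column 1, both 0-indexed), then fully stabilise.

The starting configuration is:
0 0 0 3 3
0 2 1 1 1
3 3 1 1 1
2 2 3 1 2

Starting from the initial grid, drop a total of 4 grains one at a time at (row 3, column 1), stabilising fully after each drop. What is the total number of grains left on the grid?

gen 0: 0 0 0 3 3
0 2 1 1 1
3 3 1 1 1
2 2 3 1 2
gen 1: 0 0 0 3 3
0 2 1 1 1
3 3 1 1 1
2 3 3 1 2
gen 2: 0 0 0 3 3
1 3 1 1 1
1 1 3 1 1
0 3 0 2 2
gen 3: 0 0 0 3 3
1 3 1 1 1
1 2 3 1 1
1 0 1 2 2
gen 4: 0 0 0 3 3
1 3 1 1 1
1 2 3 1 1
1 1 1 2 2

28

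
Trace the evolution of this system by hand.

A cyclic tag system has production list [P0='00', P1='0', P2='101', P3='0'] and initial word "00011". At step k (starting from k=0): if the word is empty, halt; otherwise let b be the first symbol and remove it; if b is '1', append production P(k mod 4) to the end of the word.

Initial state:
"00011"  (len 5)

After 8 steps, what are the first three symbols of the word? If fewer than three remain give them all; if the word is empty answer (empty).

(empty)

k=0  "00011"  (len 5)
k=1  "0011"  (len 4)
k=2  "011"  (len 3)
k=3  "11"  (len 2)
k=4  "10"  (len 2)
k=5  "000"  (len 3)
k=6  "00"  (len 2)
k=7  "0"  (len 1)
k=8  (halted — word empty)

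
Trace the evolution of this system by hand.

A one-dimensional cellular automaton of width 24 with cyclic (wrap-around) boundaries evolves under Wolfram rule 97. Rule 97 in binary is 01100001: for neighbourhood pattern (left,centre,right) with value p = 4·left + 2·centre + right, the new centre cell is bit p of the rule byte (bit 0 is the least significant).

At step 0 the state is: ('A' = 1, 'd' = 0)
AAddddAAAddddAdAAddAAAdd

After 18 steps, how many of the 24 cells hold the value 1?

3

[0] AAddddAAAddddAdAAddAAAdd
[1] dAdAAdddAdAAddAdAddddAdd
[2] ddAdAdAddAdAdddAddAAdddA
[3] dddAdAddddAddAdddddAdAdd
[4] AAddAddAAddddddAAAddAddA
[5] dAddddddAdAAAAdddAdddddd
[6] dddAAAAddAdddAdAdddAAAAA
[7] dAddddAddddAddAddAdddddA
[8] AddAAdddAAdddddddddAAAdd
[9] ddddAdAddAdAAAAAAAdddAdd
[10] AAAddAddddAddddddAdAdddA
[11] ddAddddAAdddAAAAddAddAdd
[12] AdddAAddAdAddddAdddddddA
[13] AdAddAdddAddAAdddAAAAAdd
[14] dAdddddAdddddAdAdddddAdd
[15] dddAAAdddAAAddAddAAAdddA
[16] dAdddAdAdddAdddddddAdAdd
[17] dddAddAddAdddAAAAAddAddA
[18] dAdddddddddAdddddAdddddd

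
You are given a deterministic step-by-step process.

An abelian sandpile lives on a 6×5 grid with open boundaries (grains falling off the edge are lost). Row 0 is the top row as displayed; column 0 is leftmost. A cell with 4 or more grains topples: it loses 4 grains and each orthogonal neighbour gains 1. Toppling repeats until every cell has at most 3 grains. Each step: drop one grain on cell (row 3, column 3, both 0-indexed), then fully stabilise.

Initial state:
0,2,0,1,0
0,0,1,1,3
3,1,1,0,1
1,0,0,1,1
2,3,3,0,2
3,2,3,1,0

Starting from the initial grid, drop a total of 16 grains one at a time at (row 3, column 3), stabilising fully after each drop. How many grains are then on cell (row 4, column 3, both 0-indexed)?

3

0) 0,2,0,1,0
0,0,1,1,3
3,1,1,0,1
1,0,0,1,1
2,3,3,0,2
3,2,3,1,0
1) 0,2,0,1,0
0,0,1,1,3
3,1,1,0,1
1,0,0,2,1
2,3,3,0,2
3,2,3,1,0
2) 0,2,0,1,0
0,0,1,1,3
3,1,1,0,1
1,0,0,3,1
2,3,3,0,2
3,2,3,1,0
3) 0,2,0,1,0
0,0,1,1,3
3,1,1,1,1
1,0,1,0,2
2,3,3,1,2
3,2,3,1,0
4) 0,2,0,1,0
0,0,1,1,3
3,1,1,1,1
1,0,1,1,2
2,3,3,1,2
3,2,3,1,0
5) 0,2,0,1,0
0,0,1,1,3
3,1,1,1,1
1,0,1,2,2
2,3,3,1,2
3,2,3,1,0
6) 0,2,0,1,0
0,0,1,1,3
3,1,1,1,1
1,0,1,3,2
2,3,3,1,2
3,2,3,1,0
7) 0,2,0,1,0
0,0,1,1,3
3,1,1,2,1
1,0,2,0,3
2,3,3,2,2
3,2,3,1,0
8) 0,2,0,1,0
0,0,1,1,3
3,1,1,2,1
1,0,2,1,3
2,3,3,2,2
3,2,3,1,0
9) 0,2,0,1,0
0,0,1,1,3
3,1,1,2,1
1,0,2,2,3
2,3,3,2,2
3,2,3,1,0
10) 0,2,0,1,0
0,0,1,1,3
3,1,1,2,1
1,0,2,3,3
2,3,3,2,2
3,2,3,1,0
11) 0,2,0,1,0
0,0,1,1,3
3,1,1,3,2
1,0,3,1,0
2,3,3,3,3
3,2,3,1,0
12) 0,2,0,1,0
0,0,1,1,3
3,1,1,3,2
1,0,3,2,0
2,3,3,3,3
3,2,3,1,0
13) 0,2,0,1,0
0,0,1,1,3
3,1,1,3,2
1,0,3,3,0
2,3,3,3,3
3,2,3,1,0
14) 0,2,0,1,0
0,0,1,2,3
3,1,3,0,3
2,2,1,3,2
0,2,3,2,0
1,1,1,3,1
15) 0,2,0,1,0
0,0,1,2,3
3,1,3,1,3
2,2,2,0,3
0,2,3,3,0
1,1,1,3,1
16) 0,2,0,1,0
0,0,1,2,3
3,1,3,1,3
2,2,2,1,3
0,2,3,3,0
1,1,1,3,1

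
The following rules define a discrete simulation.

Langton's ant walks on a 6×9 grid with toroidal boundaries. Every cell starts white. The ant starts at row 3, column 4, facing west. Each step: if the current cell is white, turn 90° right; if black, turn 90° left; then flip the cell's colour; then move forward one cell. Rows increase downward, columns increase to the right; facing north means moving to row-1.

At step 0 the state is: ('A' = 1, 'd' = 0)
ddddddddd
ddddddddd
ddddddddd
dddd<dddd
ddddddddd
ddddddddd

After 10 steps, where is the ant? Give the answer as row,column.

step 0: ddddddddd
ddddddddd
ddddddddd
dddd<dddd
ddddddddd
ddddddddd
step 1: ddddddddd
ddddddddd
dddd^dddd
ddddAdddd
ddddddddd
ddddddddd
step 2: ddddddddd
ddddddddd
ddddA>ddd
ddddAdddd
ddddddddd
ddddddddd
step 3: ddddddddd
ddddddddd
ddddAAddd
ddddAvddd
ddddddddd
ddddddddd
step 4: ddddddddd
ddddddddd
ddddAAddd
dddd<Addd
ddddddddd
ddddddddd
step 5: ddddddddd
ddddddddd
ddddAAddd
dddddAddd
ddddvdddd
ddddddddd
step 6: ddddddddd
ddddddddd
ddddAAddd
dddddAddd
ddd<Adddd
ddddddddd
step 7: ddddddddd
ddddddddd
ddddAAddd
ddd^dAddd
dddAAdddd
ddddddddd
step 8: ddddddddd
ddddddddd
ddddAAddd
dddA>Addd
dddAAdddd
ddddddddd
step 9: ddddddddd
ddddddddd
ddddAAddd
dddAAAddd
dddAvdddd
ddddddddd
step 10: ddddddddd
ddddddddd
ddddAAddd
dddAAAddd
dddAd>ddd
ddddddddd

4,5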